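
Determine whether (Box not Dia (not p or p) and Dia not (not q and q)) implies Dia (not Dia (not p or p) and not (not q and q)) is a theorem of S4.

Tableau for the negation not ((Box not Dia (not p or p) and Dia not (not q and q)) implies Dia (not Dia (not p or p) and not (not q and q))):
1. not ((Box not Dia (not p or p) and Dia not (not q and q)) implies Dia (not Dia (not p or p) and not (not q and q))), 0
2. Box not Dia (not p or p) and Dia not (not q and q), 0
3. not Dia (not Dia (not p or p) and not (not q and q)), 0
4. Box not Dia (not p or p), 0
5. Dia not (not q and q), 0
6. not (not Dia (not p or p) and not (not q and q)), 0
7. not Dia (not p or p), 0
8. not (not p or p), 0
9. p, 0
10. not p, 0
Accessibility: 0R0
Branch closes: p and not p both at 0.
Every branch of the negation's tableau closes; the branch above is one of them.

Yes, valid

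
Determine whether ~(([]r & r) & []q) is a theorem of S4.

Tableau for the negation ([]r & r) & []q:
1. ([]r & r) & []q, 0
2. []r & r, 0
3. []q, 0
4. []r, 0
5. r, 0
6. q, 0
Accessibility: 0R0
The negation has an open branch (countermodel exists).

Not valid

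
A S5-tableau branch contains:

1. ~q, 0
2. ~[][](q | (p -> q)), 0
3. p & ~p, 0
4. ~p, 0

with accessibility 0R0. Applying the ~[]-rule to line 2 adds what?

a fresh world 1 with 0R1, and ~[](q | (p -> q)) at 1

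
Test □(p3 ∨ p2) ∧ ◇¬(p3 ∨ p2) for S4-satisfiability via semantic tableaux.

Unsatisfiable (every branch closes)

1. □(p3 ∨ p2) ∧ ◇¬(p3 ∨ p2), w0
2. □(p3 ∨ p2), w0
3. ◇¬(p3 ∨ p2), w0
4. p3 ∨ p2, w0
5. p2, w0
6. ¬(p3 ∨ p2), w1
7. ¬p3, w1
8. ¬p2, w1
9. p3 ∨ p2, w1
10. p2, w1
Accessibility: w0Rw0, w0Rw1, w1Rw1
Branch closes: p2 and ¬p2 both at w1.
Every branch closes; the branch above is one of them.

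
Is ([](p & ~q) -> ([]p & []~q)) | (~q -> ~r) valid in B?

Yes, valid

Tableau for the negation ~(([](p & ~q) -> ([]p & []~q)) | (~q -> ~r)):
1. ~(([](p & ~q) -> ([]p & []~q)) | (~q -> ~r)), 0
2. ~([](p & ~q) -> ([]p & []~q)), 0   [~|-rule on 1]
3. ~(~q -> ~r), 0   [~|-rule on 1]
4. [](p & ~q), 0   [~->-rule on 2]
5. ~([]p & []~q), 0   [~->-rule on 2]
6. ~q, 0   [~->-rule on 3]
7. r, 0   [~->-rule on 3]
8. p & ~q, 0   [[]-rule on 4 via 0R0]
9. p, 0   [&-rule on 8]
10. ~[]~q, 0   [~&-rule on 5 (branches; this branch)]
11. q, 1   [~[]-rule on 10: fresh world 1, 0R1]
12. p & ~q, 1   [[]-rule on 4 via 0R1]
13. p, 1   [&-rule on 12]
14. ~q, 1   [&-rule on 12]
Accessibility: 0R0, 0R1, 1R0, 1R1
Branch closes: q and ~q both at 1.
Every branch of the negation's tableau closes; the branch above is one of them.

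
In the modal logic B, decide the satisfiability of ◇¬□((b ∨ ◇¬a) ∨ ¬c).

1. ◇¬□((b ∨ ◇¬a) ∨ ¬c), u
2. ¬□((b ∨ ◇¬a) ∨ ¬c), v
3. ¬((b ∨ ◇¬a) ∨ ¬c), w
4. ¬(b ∨ ◇¬a), w
5. c, w
6. ¬b, w
7. ¬◇¬a, w
8. a, v
9. a, w
Accessibility: uRu, uRv, vRu, vRv, vRw, wRv, wRw

Satisfiable (open branch found)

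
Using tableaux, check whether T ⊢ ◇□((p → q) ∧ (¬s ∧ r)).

Tableau for the negation ¬◇□((p → q) ∧ (¬s ∧ r)):
1. ¬◇□((p → q) ∧ (¬s ∧ r)), u
2. ¬□((p → q) ∧ (¬s ∧ r)), u
3. ¬((p → q) ∧ (¬s ∧ r)), v
4. ¬□((p → q) ∧ (¬s ∧ r)), v
5. ¬(¬s ∧ r), v
6. ¬r, v
7. ¬((p → q) ∧ (¬s ∧ r)), w
8. ¬(¬s ∧ r), w
9. ¬r, w
Accessibility: uRu, uRv, vRv, vRw, wRw
The negation has an open branch (countermodel exists).

No, not valid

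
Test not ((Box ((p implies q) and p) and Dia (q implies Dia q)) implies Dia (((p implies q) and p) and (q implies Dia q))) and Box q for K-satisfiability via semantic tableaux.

1. not ((Box ((p implies q) and p) and Dia (q implies Dia q)) implies Dia (((p implies q) and p) and (q implies Dia q))) and Box q, w0
2. not ((Box ((p implies q) and p) and Dia (q implies Dia q)) implies Dia (((p implies q) and p) and (q implies Dia q))), w0
3. Box q, w0
4. Box ((p implies q) and p) and Dia (q implies Dia q), w0
5. not Dia (((p implies q) and p) and (q implies Dia q)), w0
6. Box ((p implies q) and p), w0
7. Dia (q implies Dia q), w0
8. q implies Dia q, w1
9. q, w1
10. not (((p implies q) and p) and (q implies Dia q)), w1
11. (p implies q) and p, w1
12. p implies q, w1
13. p, w1
14. Dia q, w1
15. not (q implies Dia q), w1
16. not Dia q, w1
17. q, w2
18. not q, w2
Accessibility: w0Rw1, w1Rw2
Branch closes: q and not q both at w2.
Every branch closes; the branch above is one of them.

No, unsatisfiable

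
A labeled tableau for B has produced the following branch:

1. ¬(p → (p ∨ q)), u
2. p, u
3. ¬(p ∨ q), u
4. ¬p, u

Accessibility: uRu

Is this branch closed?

Both p and ¬p appear at u.

Closed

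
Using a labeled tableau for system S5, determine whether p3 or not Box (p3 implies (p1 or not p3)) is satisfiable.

Satisfiable

1. p3 or not Box (p3 implies (p1 or not p3)), u
2. not Box (p3 implies (p1 or not p3)), u
3. not (p3 implies (p1 or not p3)), v
4. p3, v
5. not (p1 or not p3), v
6. not p1, v
Accessibility: uRu, uRv, vRu, vRv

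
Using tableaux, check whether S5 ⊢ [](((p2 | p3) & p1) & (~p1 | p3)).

Invalid (countermodel exists)

Tableau for the negation ~[](((p2 | p3) & p1) & (~p1 | p3)):
1. ~[](((p2 | p3) & p1) & (~p1 | p3)), w0
2. ~(((p2 | p3) & p1) & (~p1 | p3)), w1
3. ~(~p1 | p3), w1
4. p1, w1
5. ~p3, w1
Accessibility: w0Rw0, w0Rw1, w1Rw0, w1Rw1
The negation has an open branch (countermodel exists).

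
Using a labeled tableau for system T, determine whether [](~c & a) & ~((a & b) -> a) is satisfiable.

Unsatisfiable (every branch closes)

1. [](~c & a) & ~((a & b) -> a), w0
2. [](~c & a), w0
3. ~((a & b) -> a), w0
4. a & b, w0
5. ~a, w0
6. a, w0
7. b, w0
Accessibility: w0Rw0
Branch closes: a and ~a both at w0.
Every branch closes; the branch above is one of them.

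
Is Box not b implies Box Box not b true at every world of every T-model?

Tableau for the negation not (Box not b implies Box Box not b):
1. not (Box not b implies Box Box not b), u
2. Box not b, u   [neg-implies-rule on 1]
3. not Box Box not b, u   [neg-implies-rule on 1]
4. not b, u   [Box-rule on 2 via uRu]
5. not Box not b, v   [neg-Box-rule on 3: fresh world v, uRv]
6. not b, v   [Box-rule on 2 via uRv]
7. b, w   [neg-Box-rule on 5: fresh world w, vRw]
Accessibility: uRu, uRv, vRv, vRw, wRw
The negation has an open branch (countermodel exists).

No, not valid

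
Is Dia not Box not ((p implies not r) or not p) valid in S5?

Not valid

Tableau for the negation not Dia not Box not ((p implies not r) or not p):
1. not Dia not Box not ((p implies not r) or not p), 0
2. Box not ((p implies not r) or not p), 0   [neg-Dia-rule on 1 via 0R0]
3. not ((p implies not r) or not p), 0   [Box-rule on 2 via 0R0]
4. not (p implies not r), 0   [neg-or-rule on 3]
5. p, 0   [neg-or-rule on 3]
6. r, 0   [neg-implies-rule on 4]
Accessibility: 0R0
The negation has an open branch (countermodel exists).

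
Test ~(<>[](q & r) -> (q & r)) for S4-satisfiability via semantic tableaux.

Yes, satisfiable

1. ~(<>[](q & r) -> (q & r)), u
2. <>[](q & r), u   [~->-rule on 1]
3. ~(q & r), u   [~->-rule on 1]
4. ~r, u   [~&-rule on 3 (branches; this branch)]
5. [](q & r), v   [<>-rule on 2: fresh world v, uRv]
6. q & r, v   [[]-rule on 5 via vRv]
7. q, v   [&-rule on 6]
8. r, v   [&-rule on 6]
Accessibility: uRu, uRv, vRv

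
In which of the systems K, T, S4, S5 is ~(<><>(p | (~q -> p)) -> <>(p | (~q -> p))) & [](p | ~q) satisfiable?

K, T

S4-tableau for the formula:
1. ~(<><>(p | (~q -> p)) -> <>(p | (~q -> p))) & [](p | ~q), u
2. ~(<><>(p | (~q -> p)) -> <>(p | (~q -> p))), u   [&-rule on 1]
3. [](p | ~q), u   [&-rule on 1]
4. <><>(p | (~q -> p)), u   [~->-rule on 2]
5. ~<>(p | (~q -> p)), u   [~->-rule on 2]
6. p | ~q, u   [[]-rule on 3 via uRu]
7. ~(p | (~q -> p)), u   [~<>-rule on 5 via uRu]
8. ~p, u   [~|-rule on 7]
9. ~(~q -> p), u   [~|-rule on 7]
10. ~q, u   [~->-rule on 9]
11. <>(p | (~q -> p)), v   [<>-rule on 4: fresh world v, uRv]
12. p | ~q, v   [[]-rule on 3 via uRv]
13. ~(p | (~q -> p)), v   [~<>-rule on 5 via uRv]
14. ~p, v   [~|-rule on 13]
15. ~(~q -> p), v   [~|-rule on 13]
16. ~q, v   [~->-rule on 15]
17. p | (~q -> p), w   [<>-rule on 11: fresh world w, vRw]
18. p | ~q, w   [[]-rule on 3 via uRw]
19. ~(p | (~q -> p)), w   [~<>-rule on 5 via uRw]
20. ~p, w   [~|-rule on 19]
21. ~(~q -> p), w   [~|-rule on 19]
22. ~q, w   [~->-rule on 21]
23. ~q -> p, w   [|-rule on 17 (branches; this branch)]
24. p, w   [->-rule on 23 (branches; this branch)]
Accessibility: uRu, uRv, uRw, vRv, vRw, wRw
Branch closes: p and ~p both at w.
Every branch closes (one shown): unsatisfiable in S4, hence also in S5 (every S5-frame is an S4-frame).
T-tableau for the formula:
1. ~(<><>(p | (~q -> p)) -> <>(p | (~q -> p))) & [](p | ~q), u
2. ~(<><>(p | (~q -> p)) -> <>(p | (~q -> p))), u   [&-rule on 1]
3. [](p | ~q), u   [&-rule on 1]
4. <><>(p | (~q -> p)), u   [~->-rule on 2]
5. ~<>(p | (~q -> p)), u   [~->-rule on 2]
6. p | ~q, u   [[]-rule on 3 via uRu]
7. ~(p | (~q -> p)), u   [~<>-rule on 5 via uRu]
8. ~p, u   [~|-rule on 7]
9. ~(~q -> p), u   [~|-rule on 7]
10. ~q, u   [~->-rule on 9]
11. <>(p | (~q -> p)), v   [<>-rule on 4: fresh world v, uRv]
12. p | ~q, v   [[]-rule on 3 via uRv]
13. ~(p | (~q -> p)), v   [~<>-rule on 5 via uRv]
14. ~p, v   [~|-rule on 13]
15. ~(~q -> p), v   [~|-rule on 13]
16. ~q, v   [~->-rule on 15]
17. p | (~q -> p), w   [<>-rule on 11: fresh world w, vRw]
18. ~q -> p, w   [|-rule on 17 (branches; this branch)]
19. p, w   [->-rule on 18 (branches; this branch)]
Accessibility: uRu, uRv, vRv, vRw, wRw
Complete open branch: satisfiable in T, hence also in K (this T-model is also a K-model).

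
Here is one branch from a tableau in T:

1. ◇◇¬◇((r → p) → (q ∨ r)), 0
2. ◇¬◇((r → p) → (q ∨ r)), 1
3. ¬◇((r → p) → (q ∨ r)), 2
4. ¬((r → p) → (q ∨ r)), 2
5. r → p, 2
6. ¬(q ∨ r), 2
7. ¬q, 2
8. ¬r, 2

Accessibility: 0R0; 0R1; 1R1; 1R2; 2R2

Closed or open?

There is no literal clash: for every atom and world, at most one sign appears.

No, open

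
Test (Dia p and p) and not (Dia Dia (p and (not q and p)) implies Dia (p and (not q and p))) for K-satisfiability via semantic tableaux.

Yes, satisfiable

1. (Dia p and p) and not (Dia Dia (p and (not q and p)) implies Dia (p and (not q and p))), u
2. Dia p and p, u
3. not (Dia Dia (p and (not q and p)) implies Dia (p and (not q and p))), u
4. Dia p, u
5. p, u
6. Dia Dia (p and (not q and p)), u
7. not Dia (p and (not q and p)), u
8. p, v
9. not (p and (not q and p)), v
10. not (not q and p), v
11. q, v
12. Dia (p and (not q and p)), w
13. not (p and (not q and p)), w
14. not (not q and p), w
15. not p, w
16. p and (not q and p), x
17. p, x
18. not q and p, x
19. not q, x
Accessibility: uRv, uRw, wRx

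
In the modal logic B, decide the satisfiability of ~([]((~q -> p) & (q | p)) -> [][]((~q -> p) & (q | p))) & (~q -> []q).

Yes, satisfiable

1. ~([]((~q -> p) & (q | p)) -> [][]((~q -> p) & (q | p))) & (~q -> []q), 0
2. ~([]((~q -> p) & (q | p)) -> [][]((~q -> p) & (q | p))), 0
3. ~q -> []q, 0
4. []((~q -> p) & (q | p)), 0
5. ~[][]((~q -> p) & (q | p)), 0
6. (~q -> p) & (q | p), 0
7. ~q -> p, 0
8. q | p, 0
9. []q, 0
10. q, 0
11. p, 0
12. ~[]((~q -> p) & (q | p)), 1
13. (~q -> p) & (q | p), 1
14. ~q -> p, 1
15. q | p, 1
16. q, 1
17. p, 1
18. ~((~q -> p) & (q | p)), 2
19. ~(q | p), 2
20. ~q, 2
21. ~p, 2
Accessibility: 0R0, 0R1, 1R0, 1R1, 1R2, 2R1, 2R2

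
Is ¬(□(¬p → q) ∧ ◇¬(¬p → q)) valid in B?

Tableau for the negation □(¬p → q) ∧ ◇¬(¬p → q):
1. □(¬p → q) ∧ ◇¬(¬p → q), w0
2. □(¬p → q), w0   [∧-rule on 1]
3. ◇¬(¬p → q), w0   [∧-rule on 1]
4. ¬p → q, w0   [□-rule on 2 via w0Rw0]
5. q, w0   [→-rule on 4 (branches; this branch)]
6. ¬(¬p → q), w1   [◇-rule on 3: fresh world w1, w0Rw1]
7. ¬p, w1   [¬→-rule on 6]
8. ¬q, w1   [¬→-rule on 6]
9. ¬p → q, w1   [□-rule on 2 via w0Rw1]
10. q, w1   [→-rule on 9 (branches; this branch)]
Accessibility: w0Rw0, w0Rw1, w1Rw0, w1Rw1
Branch closes: q and ¬q both at w1.
Every branch of the negation's tableau closes; the branch above is one of them.

Valid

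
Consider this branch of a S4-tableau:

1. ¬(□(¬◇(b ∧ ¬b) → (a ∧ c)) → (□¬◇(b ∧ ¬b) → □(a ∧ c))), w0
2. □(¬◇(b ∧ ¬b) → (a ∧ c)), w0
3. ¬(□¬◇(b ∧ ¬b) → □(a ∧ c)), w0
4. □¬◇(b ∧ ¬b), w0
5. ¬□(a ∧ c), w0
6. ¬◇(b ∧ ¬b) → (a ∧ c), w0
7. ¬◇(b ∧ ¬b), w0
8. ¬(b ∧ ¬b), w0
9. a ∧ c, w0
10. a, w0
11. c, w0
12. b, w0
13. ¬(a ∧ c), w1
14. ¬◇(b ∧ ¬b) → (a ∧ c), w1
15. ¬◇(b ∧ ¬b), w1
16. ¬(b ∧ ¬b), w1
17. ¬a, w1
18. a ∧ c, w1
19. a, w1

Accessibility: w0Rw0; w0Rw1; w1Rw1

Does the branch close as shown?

Both a and ¬a appear at w1.

Closed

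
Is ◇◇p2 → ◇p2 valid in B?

Tableau for the negation ¬(◇◇p2 → ◇p2):
1. ¬(◇◇p2 → ◇p2), 0
2. ◇◇p2, 0
3. ¬◇p2, 0
4. ¬p2, 0
5. ◇p2, 1
6. ¬p2, 1
7. p2, 2
Accessibility: 0R0, 0R1, 1R0, 1R1, 1R2, 2R1, 2R2
The negation has an open branch (countermodel exists).

No, not valid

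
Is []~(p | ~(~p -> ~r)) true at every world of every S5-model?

Not valid

Tableau for the negation ~[]~(p | ~(~p -> ~r)):
1. ~[]~(p | ~(~p -> ~r)), u
2. p | ~(~p -> ~r), v
3. ~(~p -> ~r), v
4. ~p, v
5. r, v
Accessibility: uRu, uRv, vRu, vRv
The negation has an open branch (countermodel exists).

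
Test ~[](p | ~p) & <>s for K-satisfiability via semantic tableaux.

1. ~[](p | ~p) & <>s, 0
2. ~[](p | ~p), 0
3. <>s, 0
4. ~(p | ~p), 1
5. ~p, 1
6. p, 1
Accessibility: 0R1
Branch closes: p and ~p both at 1.
All branches of the tableau close; one closing branch shown above.

Unsatisfiable (every branch closes)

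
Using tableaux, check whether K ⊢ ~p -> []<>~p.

Not valid

Tableau for the negation ~(~p -> []<>~p):
1. ~(~p -> []<>~p), u
2. ~p, u
3. ~[]<>~p, u
4. ~<>~p, v
Accessibility: uRv
The negation has an open branch (countermodel exists).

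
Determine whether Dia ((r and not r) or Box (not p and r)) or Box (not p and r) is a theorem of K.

Tableau for the negation not (Dia ((r and not r) or Box (not p and r)) or Box (not p and r)):
1. not (Dia ((r and not r) or Box (not p and r)) or Box (not p and r)), w0
2. not Dia ((r and not r) or Box (not p and r)), w0   [neg-or-rule on 1]
3. not Box (not p and r), w0   [neg-or-rule on 1]
4. not (not p and r), w1   [neg-Box-rule on 3: fresh world w1, w0Rw1]
5. not ((r and not r) or Box (not p and r)), w1   [neg-Dia-rule on 2 via w0Rw1]
6. not (r and not r), w1   [neg-or-rule on 5]
7. not Box (not p and r), w1   [neg-or-rule on 5]
8. not r, w1   [neg-and-rule on 4 (branches; this branch)]
9. not (not p and r), w2   [neg-Box-rule on 7: fresh world w2, w1Rw2]
10. not r, w2   [neg-and-rule on 9 (branches; this branch)]
Accessibility: w0Rw1, w1Rw2
The negation has an open branch (countermodel exists).

Invalid (countermodel exists)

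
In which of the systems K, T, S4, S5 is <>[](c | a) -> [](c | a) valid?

S5

S4-tableau for the negation ~(<>[](c | a) -> [](c | a)):
1. ~(<>[](c | a) -> [](c | a)), u
2. <>[](c | a), u   [~->-rule on 1]
3. ~[](c | a), u   [~->-rule on 1]
4. [](c | a), v   [<>-rule on 2: fresh world v, uRv]
5. c | a, v   [[]-rule on 4 via vRv]
6. a, v   [|-rule on 5 (branches; this branch)]
7. ~(c | a), w   [~[]-rule on 3: fresh world w, uRw]
8. ~c, w   [~|-rule on 7]
9. ~a, w   [~|-rule on 7]
Accessibility: uRu, uRv, uRw, vRv, wRw
Complete open branch: countermodel on an S4-frame, so not valid in S4, nor in K, T (the same frame is also a K-frame and a T-frame).
S5-tableau for the negation ~(<>[](c | a) -> [](c | a)):
1. ~(<>[](c | a) -> [](c | a)), u
2. <>[](c | a), u   [~->-rule on 1]
3. ~[](c | a), u   [~->-rule on 1]
4. [](c | a), v   [<>-rule on 2: fresh world v, uRv]
5. c | a, u   [[]-rule on 4 via vRu]
6. c | a, v   [[]-rule on 4 via vRv]
7. a, u   [|-rule on 5 (branches; this branch)]
8. a, v   [|-rule on 6 (branches; this branch)]
9. ~(c | a), w   [~[]-rule on 3: fresh world w, uRw]
10. ~c, w   [~|-rule on 9]
11. ~a, w   [~|-rule on 9]
12. c | a, w   [[]-rule on 4 via vRw]
13. a, w   [|-rule on 12 (branches; this branch)]
Accessibility: uRu, uRv, uRw, vRu, vRv, vRw, wRu, wRv, wRw
Branch closes: a and ~a both at w.
Every branch closes (one shown): valid in S5.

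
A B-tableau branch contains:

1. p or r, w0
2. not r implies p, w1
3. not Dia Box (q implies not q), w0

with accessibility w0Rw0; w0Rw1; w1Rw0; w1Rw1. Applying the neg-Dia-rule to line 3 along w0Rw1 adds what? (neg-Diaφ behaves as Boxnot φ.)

neg-Diaφ behaves as Boxnot φ: propagate the negated body to each accessible world.

not Box (q implies not q), w1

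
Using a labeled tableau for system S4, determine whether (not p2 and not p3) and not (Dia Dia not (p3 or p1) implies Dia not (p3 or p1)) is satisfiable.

1. (not p2 and not p3) and not (Dia Dia not (p3 or p1) implies Dia not (p3 or p1)), 0
2. not p2 and not p3, 0
3. not (Dia Dia not (p3 or p1) implies Dia not (p3 or p1)), 0
4. not p2, 0
5. not p3, 0
6. Dia Dia not (p3 or p1), 0
7. not Dia not (p3 or p1), 0
8. p3 or p1, 0
9. p1, 0
10. Dia not (p3 or p1), 1
11. p3 or p1, 1
12. p1, 1
13. not (p3 or p1), 2
14. not p3, 2
15. not p1, 2
16. p3 or p1, 2
17. p1, 2
Accessibility: 0R0, 0R1, 0R2, 1R1, 1R2, 2R2
Branch closes: p1 and not p1 both at 2.
Every branch closes; the branch above is one of them.

Unsatisfiable (every branch closes)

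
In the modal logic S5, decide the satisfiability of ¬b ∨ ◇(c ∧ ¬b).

Yes, satisfiable

1. ¬b ∨ ◇(c ∧ ¬b), 0
2. ◇(c ∧ ¬b), 0   [∨-rule on 1 (branches; this branch)]
3. c ∧ ¬b, 1   [◇-rule on 2: fresh world 1, 0R1]
4. c, 1   [∧-rule on 3]
5. ¬b, 1   [∧-rule on 3]
Accessibility: 0R0, 0R1, 1R0, 1R1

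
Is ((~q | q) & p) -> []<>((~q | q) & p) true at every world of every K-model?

Not valid

Tableau for the negation ~(((~q | q) & p) -> []<>((~q | q) & p)):
1. ~(((~q | q) & p) -> []<>((~q | q) & p)), w0
2. (~q | q) & p, w0
3. ~[]<>((~q | q) & p), w0
4. ~q | q, w0
5. p, w0
6. q, w0
7. ~<>((~q | q) & p), w1
Accessibility: w0Rw1
The negation has an open branch (countermodel exists).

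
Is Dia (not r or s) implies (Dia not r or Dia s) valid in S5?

Tableau for the negation not (Dia (not r or s) implies (Dia not r or Dia s)):
1. not (Dia (not r or s) implies (Dia not r or Dia s)), w0
2. Dia (not r or s), w0   [neg-implies-rule on 1]
3. not (Dia not r or Dia s), w0   [neg-implies-rule on 1]
4. not Dia not r, w0   [neg-or-rule on 3]
5. not Dia s, w0   [neg-or-rule on 3]
6. r, w0   [neg-Dia-rule on 4 via w0Rw0]
7. not s, w0   [neg-Dia-rule on 5 via w0Rw0]
8. not r or s, w1   [Dia-rule on 2: fresh world w1, w0Rw1]
9. r, w1   [neg-Dia-rule on 4 via w0Rw1]
10. not s, w1   [neg-Dia-rule on 5 via w0Rw1]
11. s, w1   [or-rule on 8 (branches; this branch)]
Accessibility: w0Rw0, w0Rw1, w1Rw0, w1Rw1
Branch closes: s and not s both at w1.
All branches of the negation close; one closing branch shown above.

Yes, valid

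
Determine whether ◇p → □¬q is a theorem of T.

Invalid (countermodel exists)

Tableau for the negation ¬(◇p → □¬q):
1. ¬(◇p → □¬q), u
2. ◇p, u
3. ¬□¬q, u
4. p, v
5. q, w
Accessibility: uRu, uRv, uRw, vRv, wRw
The negation has an open branch (countermodel exists).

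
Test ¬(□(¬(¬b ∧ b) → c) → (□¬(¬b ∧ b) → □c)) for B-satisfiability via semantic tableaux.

1. ¬(□(¬(¬b ∧ b) → c) → (□¬(¬b ∧ b) → □c)), 0
2. □(¬(¬b ∧ b) → c), 0   [¬→-rule on 1]
3. ¬(□¬(¬b ∧ b) → □c), 0   [¬→-rule on 1]
4. □¬(¬b ∧ b), 0   [¬→-rule on 3]
5. ¬□c, 0   [¬→-rule on 3]
6. ¬(¬b ∧ b) → c, 0   [□-rule on 2 via 0R0]
7. ¬(¬b ∧ b), 0   [□-rule on 4 via 0R0]
8. c, 0   [→-rule on 6 (branches; this branch)]
9. ¬b, 0   [¬∧-rule on 7 (branches; this branch)]
10. ¬c, 1   [¬□-rule on 5: fresh world 1, 0R1]
11. ¬(¬b ∧ b) → c, 1   [□-rule on 2 via 0R1]
12. ¬(¬b ∧ b), 1   [□-rule on 4 via 0R1]
13. ¬b ∧ b, 1   [→-rule on 11 (branches; this branch)]
14. ¬b, 1   [∧-rule on 13]
15. b, 1   [∧-rule on 13]
Accessibility: 0R0, 0R1, 1R0, 1R1
Branch closes: b and ¬b both at 1.
Every branch closes; the branch above is one of them.

Unsatisfiable (every branch closes)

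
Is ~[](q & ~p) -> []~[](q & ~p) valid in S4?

Tableau for the negation ~(~[](q & ~p) -> []~[](q & ~p)):
1. ~(~[](q & ~p) -> []~[](q & ~p)), u
2. ~[](q & ~p), u   [~->-rule on 1]
3. ~[]~[](q & ~p), u   [~->-rule on 1]
4. ~(q & ~p), v   [~[]-rule on 2: fresh world v, uRv]
5. p, v   [~&-rule on 4 (branches; this branch)]
6. [](q & ~p), w   [~[]-rule on 3: fresh world w, uRw]
7. q & ~p, w   [[]-rule on 6 via wRw]
8. q, w   [&-rule on 7]
9. ~p, w   [&-rule on 7]
Accessibility: uRu, uRv, uRw, vRv, wRw
The negation has an open branch (countermodel exists).

No, not valid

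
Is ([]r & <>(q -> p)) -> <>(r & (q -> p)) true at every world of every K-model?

Yes, valid

Tableau for the negation ~(([]r & <>(q -> p)) -> <>(r & (q -> p))):
1. ~(([]r & <>(q -> p)) -> <>(r & (q -> p))), u
2. []r & <>(q -> p), u   [~->-rule on 1]
3. ~<>(r & (q -> p)), u   [~->-rule on 1]
4. []r, u   [&-rule on 2]
5. <>(q -> p), u   [&-rule on 2]
6. q -> p, v   [<>-rule on 5: fresh world v, uRv]
7. ~(r & (q -> p)), v   [~<>-rule on 3 via uRv]
8. r, v   [[]-rule on 4 via uRv]
9. p, v   [->-rule on 6 (branches; this branch)]
10. ~(q -> p), v   [~&-rule on 7 (branches; this branch)]
11. q, v   [~->-rule on 10]
12. ~p, v   [~->-rule on 10]
Accessibility: uRv
Branch closes: p and ~p both at v.
Every branch of the negation's tableau closes; the branch above is one of them.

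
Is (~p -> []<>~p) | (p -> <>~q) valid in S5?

Valid in S5

Tableau for the negation ~((~p -> []<>~p) | (p -> <>~q)):
1. ~((~p -> []<>~p) | (p -> <>~q)), w0
2. ~(~p -> []<>~p), w0
3. ~(p -> <>~q), w0
4. ~p, w0
5. ~[]<>~p, w0
6. p, w0
7. ~<>~q, w0
Accessibility: w0Rw0
Branch closes: p and ~p both at w0.
All branches of the negation close; one closing branch shown above.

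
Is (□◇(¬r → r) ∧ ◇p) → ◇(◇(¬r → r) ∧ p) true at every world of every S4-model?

Tableau for the negation ¬((□◇(¬r → r) ∧ ◇p) → ◇(◇(¬r → r) ∧ p)):
1. ¬((□◇(¬r → r) ∧ ◇p) → ◇(◇(¬r → r) ∧ p)), u
2. □◇(¬r → r) ∧ ◇p, u
3. ¬◇(◇(¬r → r) ∧ p), u
4. □◇(¬r → r), u
5. ◇p, u
6. ¬(◇(¬r → r) ∧ p), u
7. ◇(¬r → r), u
8. ¬p, u
9. p, v
10. ¬(◇(¬r → r) ∧ p), v
11. ◇(¬r → r), v
12. ¬◇(¬r → r), v
13. ¬(¬r → r), v
14. ¬r, v
15. ¬r → r, w
16. ¬(◇(¬r → r) ∧ p), w
17. ◇(¬r → r), w
18. r, w
19. ¬p, w
20. ¬r → r, x
21. ¬(◇(¬r → r) ∧ p), x
22. ◇(¬r → r), x
23. ¬(¬r → r), x
24. ¬r, x
25. r, x
Accessibility: uRu, uRv, uRw, uRx, vRv, vRx, wRw, xRx
Branch closes: r and ¬r both at x.
Every branch of the negation's tableau closes; the branch above is one of them.

Yes, valid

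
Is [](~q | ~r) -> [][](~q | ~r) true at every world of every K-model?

Not valid

Tableau for the negation ~([](~q | ~r) -> [][](~q | ~r)):
1. ~([](~q | ~r) -> [][](~q | ~r)), w0
2. [](~q | ~r), w0   [~->-rule on 1]
3. ~[][](~q | ~r), w0   [~->-rule on 1]
4. ~[](~q | ~r), w1   [~[]-rule on 3: fresh world w1, w0Rw1]
5. ~q | ~r, w1   [[]-rule on 2 via w0Rw1]
6. ~r, w1   [|-rule on 5 (branches; this branch)]
7. ~(~q | ~r), w2   [~[]-rule on 4: fresh world w2, w1Rw2]
8. q, w2   [~|-rule on 7]
9. r, w2   [~|-rule on 7]
Accessibility: w0Rw1, w1Rw2
The negation has an open branch (countermodel exists).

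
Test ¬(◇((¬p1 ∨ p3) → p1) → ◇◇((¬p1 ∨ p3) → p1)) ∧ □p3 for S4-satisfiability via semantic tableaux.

1. ¬(◇((¬p1 ∨ p3) → p1) → ◇◇((¬p1 ∨ p3) → p1)) ∧ □p3, 0
2. ¬(◇((¬p1 ∨ p3) → p1) → ◇◇((¬p1 ∨ p3) → p1)), 0
3. □p3, 0
4. ◇((¬p1 ∨ p3) → p1), 0
5. ¬◇◇((¬p1 ∨ p3) → p1), 0
6. p3, 0
7. ¬◇((¬p1 ∨ p3) → p1), 0
8. ¬((¬p1 ∨ p3) → p1), 0
9. ¬p1 ∨ p3, 0
10. ¬p1, 0
11. (¬p1 ∨ p3) → p1, 1
12. p3, 1
13. ¬◇((¬p1 ∨ p3) → p1), 1
14. ¬((¬p1 ∨ p3) → p1), 1
15. ¬p1 ∨ p3, 1
16. ¬p1, 1
17. ¬(¬p1 ∨ p3), 1
18. p1, 1
19. ¬p3, 1
Accessibility: 0R0, 0R1, 1R1
Branch closes: p1 and ¬p1 both at 1.
(One branch shown.) All branches close.

Unsatisfiable (every branch closes)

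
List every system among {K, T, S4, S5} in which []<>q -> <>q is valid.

K-tableau for the negation ~([]<>q -> <>q):
1. ~([]<>q -> <>q), w0
2. []<>q, w0   [~->-rule on 1]
3. ~<>q, w0   [~->-rule on 1]
Complete open branch: countermodel on a K-frame, so not valid in K.
T-tableau for the negation ~([]<>q -> <>q):
1. ~([]<>q -> <>q), w0
2. []<>q, w0   [~->-rule on 1]
3. ~<>q, w0   [~->-rule on 1]
4. <>q, w0   [[]-rule on 2 via w0Rw0]
5. ~q, w0   [~<>-rule on 3 via w0Rw0]
6. q, w1   [<>-rule on 4: fresh world w1, w0Rw1]
7. <>q, w1   [[]-rule on 2 via w0Rw1]
8. ~q, w1   [~<>-rule on 3 via w0Rw1]
Accessibility: w0Rw0, w0Rw1, w1Rw1
Branch closes: q and ~q both at w1.
Every branch closes (one shown): valid in T, hence also in S4, S5 (every theorem of T is a theorem of S4 and S5).

T, S4, S5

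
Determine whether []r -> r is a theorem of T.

Tableau for the negation ~([]r -> r):
1. ~([]r -> r), w0
2. []r, w0   [~->-rule on 1]
3. ~r, w0   [~->-rule on 1]
4. r, w0   [[]-rule on 2 via w0Rw0]
Accessibility: w0Rw0
Branch closes: r and ~r both at w0.
Every branch of the negation's tableau closes; the branch above is one of them.

Valid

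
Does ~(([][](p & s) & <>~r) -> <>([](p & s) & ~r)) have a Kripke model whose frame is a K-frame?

Unsatisfiable (every branch closes)

1. ~(([][](p & s) & <>~r) -> <>([](p & s) & ~r)), u
2. [][](p & s) & <>~r, u   [~->-rule on 1]
3. ~<>([](p & s) & ~r), u   [~->-rule on 1]
4. [][](p & s), u   [&-rule on 2]
5. <>~r, u   [&-rule on 2]
6. ~r, v   [<>-rule on 5: fresh world v, uRv]
7. ~([](p & s) & ~r), v   [~<>-rule on 3 via uRv]
8. [](p & s), v   [[]-rule on 4 via uRv]
9. ~[](p & s), v   [~&-rule on 7 (branches; this branch)]
10. ~(p & s), w   [~[]-rule on 9: fresh world w, vRw]
11. p & s, w   [[]-rule on 8 via vRw]
12. p, w   [&-rule on 11]
13. s, w   [&-rule on 11]
14. ~s, w   [~&-rule on 10 (branches; this branch)]
Accessibility: uRv, vRw
Branch closes: s and ~s both at w.
(One branch shown.) All branches close.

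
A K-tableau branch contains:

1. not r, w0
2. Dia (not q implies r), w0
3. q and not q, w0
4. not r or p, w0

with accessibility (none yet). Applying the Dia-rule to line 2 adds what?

a fresh world w1 with w0Rw1, and not q implies r at w1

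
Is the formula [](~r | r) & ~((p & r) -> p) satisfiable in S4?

1. [](~r | r) & ~((p & r) -> p), u
2. [](~r | r), u
3. ~((p & r) -> p), u
4. p & r, u
5. ~p, u
6. p, u
7. r, u
Accessibility: uRu
Branch closes: p and ~p both at u.
Every branch closes; the branch above is one of them.

Unsatisfiable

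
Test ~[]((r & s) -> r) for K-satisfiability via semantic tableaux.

1. ~[]((r & s) -> r), w0
2. ~((r & s) -> r), w1
3. r & s, w1
4. ~r, w1
5. r, w1
6. s, w1
Accessibility: w0Rw1
Branch closes: r and ~r both at w1.
(One branch shown.) All branches close.

Unsatisfiable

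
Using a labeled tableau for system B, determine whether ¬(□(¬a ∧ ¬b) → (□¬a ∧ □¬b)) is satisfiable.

No, unsatisfiable

1. ¬(□(¬a ∧ ¬b) → (□¬a ∧ □¬b)), 0
2. □(¬a ∧ ¬b), 0   [¬→-rule on 1]
3. ¬(□¬a ∧ □¬b), 0   [¬→-rule on 1]
4. ¬a ∧ ¬b, 0   [□-rule on 2 via 0R0]
5. ¬a, 0   [∧-rule on 4]
6. ¬b, 0   [∧-rule on 4]
7. ¬□¬b, 0   [¬∧-rule on 3 (branches; this branch)]
8. b, 1   [¬□-rule on 7: fresh world 1, 0R1]
9. ¬a ∧ ¬b, 1   [□-rule on 2 via 0R1]
10. ¬a, 1   [∧-rule on 9]
11. ¬b, 1   [∧-rule on 9]
Accessibility: 0R0, 0R1, 1R0, 1R1
Branch closes: b and ¬b both at 1.
Every branch closes; the branch above is one of them.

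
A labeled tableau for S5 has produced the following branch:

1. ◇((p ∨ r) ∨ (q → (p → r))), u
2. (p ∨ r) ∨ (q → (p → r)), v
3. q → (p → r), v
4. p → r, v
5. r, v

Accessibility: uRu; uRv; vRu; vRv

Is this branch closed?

Not closed

No atom appears with both signs at the same world.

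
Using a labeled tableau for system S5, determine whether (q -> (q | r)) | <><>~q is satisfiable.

1. (q -> (q | r)) | <><>~q, 0
2. <><>~q, 0
3. <>~q, 1
4. ~q, 2
Accessibility: 0R0, 0R1, 0R2, 1R0, 1R1, 1R2, 2R0, 2R1, 2R2

Yes, satisfiable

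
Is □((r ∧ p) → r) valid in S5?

Tableau for the negation ¬□((r ∧ p) → r):
1. ¬□((r ∧ p) → r), 0
2. ¬((r ∧ p) → r), 1   [¬□-rule on 1: fresh world 1, 0R1]
3. r ∧ p, 1   [¬→-rule on 2]
4. ¬r, 1   [¬→-rule on 2]
5. r, 1   [∧-rule on 3]
6. p, 1   [∧-rule on 3]
Accessibility: 0R0, 0R1, 1R0, 1R1
Branch closes: r and ¬r both at 1.
Every branch of the negation's tableau closes; the branch above is one of them.

Valid in S5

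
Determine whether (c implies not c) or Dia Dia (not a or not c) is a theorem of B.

Not valid

Tableau for the negation not ((c implies not c) or Dia Dia (not a or not c)):
1. not ((c implies not c) or Dia Dia (not a or not c)), 0
2. not (c implies not c), 0   [neg-or-rule on 1]
3. not Dia Dia (not a or not c), 0   [neg-or-rule on 1]
4. c, 0   [neg-implies-rule on 2]
5. not Dia (not a or not c), 0   [neg-Dia-rule on 3 via 0R0]
6. not (not a or not c), 0   [neg-Dia-rule on 5 via 0R0]
7. a, 0   [neg-or-rule on 6]
Accessibility: 0R0
The negation has an open branch (countermodel exists).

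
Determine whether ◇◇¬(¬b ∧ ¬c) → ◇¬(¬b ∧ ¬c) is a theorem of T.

No, not valid

Tableau for the negation ¬(◇◇¬(¬b ∧ ¬c) → ◇¬(¬b ∧ ¬c)):
1. ¬(◇◇¬(¬b ∧ ¬c) → ◇¬(¬b ∧ ¬c)), 0
2. ◇◇¬(¬b ∧ ¬c), 0
3. ¬◇¬(¬b ∧ ¬c), 0
4. ¬b ∧ ¬c, 0
5. ¬b, 0
6. ¬c, 0
7. ◇¬(¬b ∧ ¬c), 1
8. ¬b ∧ ¬c, 1
9. ¬b, 1
10. ¬c, 1
11. ¬(¬b ∧ ¬c), 2
12. c, 2
Accessibility: 0R0, 0R1, 1R1, 1R2, 2R2
The negation has an open branch (countermodel exists).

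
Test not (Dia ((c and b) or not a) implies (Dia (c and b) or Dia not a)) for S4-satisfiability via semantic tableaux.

1. not (Dia ((c and b) or not a) implies (Dia (c and b) or Dia not a)), w0
2. Dia ((c and b) or not a), w0
3. not (Dia (c and b) or Dia not a), w0
4. not Dia (c and b), w0
5. not Dia not a, w0
6. not (c and b), w0
7. a, w0
8. not b, w0
9. (c and b) or not a, w1
10. not (c and b), w1
11. a, w1
12. c and b, w1
13. c, w1
14. b, w1
15. not b, w1
Accessibility: w0Rw0, w0Rw1, w1Rw1
Branch closes: b and not b both at w1.
Every branch closes; the branch above is one of them.

Unsatisfiable (every branch closes)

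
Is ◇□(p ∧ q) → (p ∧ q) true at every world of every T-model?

No, not valid

Tableau for the negation ¬(◇□(p ∧ q) → (p ∧ q)):
1. ¬(◇□(p ∧ q) → (p ∧ q)), u
2. ◇□(p ∧ q), u
3. ¬(p ∧ q), u
4. ¬q, u
5. □(p ∧ q), v
6. p ∧ q, v
7. p, v
8. q, v
Accessibility: uRu, uRv, vRv
The negation has an open branch (countermodel exists).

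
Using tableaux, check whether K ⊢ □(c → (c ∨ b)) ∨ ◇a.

Tableau for the negation ¬(□(c → (c ∨ b)) ∨ ◇a):
1. ¬(□(c → (c ∨ b)) ∨ ◇a), w0
2. ¬□(c → (c ∨ b)), w0
3. ¬◇a, w0
4. ¬(c → (c ∨ b)), w1
5. c, w1
6. ¬(c ∨ b), w1
7. ¬c, w1
8. ¬b, w1
Accessibility: w0Rw1
Branch closes: c and ¬c both at w1.
Every branch of the negation's tableau closes; the branch above is one of them.

Valid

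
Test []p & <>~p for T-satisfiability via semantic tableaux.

Unsatisfiable (every branch closes)

1. []p & <>~p, 0
2. []p, 0   [&-rule on 1]
3. <>~p, 0   [&-rule on 1]
4. p, 0   [[]-rule on 2 via 0R0]
5. ~p, 1   [<>-rule on 3: fresh world 1, 0R1]
6. p, 1   [[]-rule on 2 via 0R1]
Accessibility: 0R0, 0R1, 1R1
Branch closes: p and ~p both at 1.
(One branch shown.) All branches close.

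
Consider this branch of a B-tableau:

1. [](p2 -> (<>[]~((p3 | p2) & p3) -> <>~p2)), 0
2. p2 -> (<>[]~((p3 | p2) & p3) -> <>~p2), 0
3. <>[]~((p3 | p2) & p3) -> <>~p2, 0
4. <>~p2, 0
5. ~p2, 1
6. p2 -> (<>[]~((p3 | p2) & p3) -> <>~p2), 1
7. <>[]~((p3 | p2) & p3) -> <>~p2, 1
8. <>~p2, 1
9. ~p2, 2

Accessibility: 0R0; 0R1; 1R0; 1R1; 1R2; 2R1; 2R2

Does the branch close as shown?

Open

There is no literal clash: for every atom and world, at most one sign appears.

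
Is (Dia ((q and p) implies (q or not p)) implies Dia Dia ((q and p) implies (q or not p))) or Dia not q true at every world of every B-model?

Valid

Tableau for the negation not ((Dia ((q and p) implies (q or not p)) implies Dia Dia ((q and p) implies (q or not p))) or Dia not q):
1. not ((Dia ((q and p) implies (q or not p)) implies Dia Dia ((q and p) implies (q or not p))) or Dia not q), 0
2. not (Dia ((q and p) implies (q or not p)) implies Dia Dia ((q and p) implies (q or not p))), 0
3. not Dia not q, 0
4. Dia ((q and p) implies (q or not p)), 0
5. not Dia Dia ((q and p) implies (q or not p)), 0
6. q, 0
7. not Dia ((q and p) implies (q or not p)), 0
8. not ((q and p) implies (q or not p)), 0
9. q and p, 0
10. not (q or not p), 0
11. p, 0
12. not q, 0
Accessibility: 0R0
Branch closes: q and not q both at 0.
Every branch of the negation's tableau closes; the branch above is one of them.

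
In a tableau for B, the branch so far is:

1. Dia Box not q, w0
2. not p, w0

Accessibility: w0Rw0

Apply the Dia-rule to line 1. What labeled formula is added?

a fresh world w1 with w0Rw1, and Box not q at w1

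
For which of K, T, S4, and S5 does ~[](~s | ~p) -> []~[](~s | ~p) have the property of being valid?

S5

S5-tableau for the negation ~(~[](~s | ~p) -> []~[](~s | ~p)):
1. ~(~[](~s | ~p) -> []~[](~s | ~p)), w0
2. ~[](~s | ~p), w0
3. ~[]~[](~s | ~p), w0
4. ~(~s | ~p), w1
5. s, w1
6. p, w1
7. [](~s | ~p), w2
8. ~s | ~p, w0
9. ~s | ~p, w1
10. ~s | ~p, w2
11. ~p, w0
12. ~p, w1
Accessibility: w0Rw0, w0Rw1, w0Rw2, w1Rw0, w1Rw1, w1Rw2, w2Rw0, w2Rw1, w2Rw2
Branch closes: p and ~p both at w1.
Every branch closes (one shown): valid in S5.
S4-tableau for the negation ~(~[](~s | ~p) -> []~[](~s | ~p)):
1. ~(~[](~s | ~p) -> []~[](~s | ~p)), w0
2. ~[](~s | ~p), w0
3. ~[]~[](~s | ~p), w0
4. ~(~s | ~p), w1
5. s, w1
6. p, w1
7. [](~s | ~p), w2
8. ~s | ~p, w2
9. ~p, w2
Accessibility: w0Rw0, w0Rw1, w0Rw2, w1Rw1, w2Rw2
Complete open branch: countermodel on an S4-frame, so not valid in S4, nor in K, T (the same frame is also a K-frame and a T-frame).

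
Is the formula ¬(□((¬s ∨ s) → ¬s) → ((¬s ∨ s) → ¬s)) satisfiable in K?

Satisfiable

1. ¬(□((¬s ∨ s) → ¬s) → ((¬s ∨ s) → ¬s)), 0
2. □((¬s ∨ s) → ¬s), 0
3. ¬((¬s ∨ s) → ¬s), 0
4. ¬s ∨ s, 0
5. s, 0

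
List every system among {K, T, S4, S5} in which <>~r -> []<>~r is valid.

S4-tableau for the negation ~(<>~r -> []<>~r):
1. ~(<>~r -> []<>~r), w0
2. <>~r, w0   [~->-rule on 1]
3. ~[]<>~r, w0   [~->-rule on 1]
4. ~r, w1   [<>-rule on 2: fresh world w1, w0Rw1]
5. ~<>~r, w2   [~[]-rule on 3: fresh world w2, w0Rw2]
6. r, w2   [~<>-rule on 5 via w2Rw2]
Accessibility: w0Rw0, w0Rw1, w0Rw2, w1Rw1, w2Rw2
Complete open branch: countermodel on an S4-frame, so not valid in S4, nor in K, T (the same frame is also a K-frame and a T-frame).
S5-tableau for the negation ~(<>~r -> []<>~r):
1. ~(<>~r -> []<>~r), w0
2. <>~r, w0   [~->-rule on 1]
3. ~[]<>~r, w0   [~->-rule on 1]
4. ~r, w1   [<>-rule on 2: fresh world w1, w0Rw1]
5. ~<>~r, w2   [~[]-rule on 3: fresh world w2, w0Rw2]
6. r, w0   [~<>-rule on 5 via w2Rw0]
7. r, w1   [~<>-rule on 5 via w2Rw1]
Accessibility: w0Rw0, w0Rw1, w0Rw2, w1Rw0, w1Rw1, w1Rw2, w2Rw0, w2Rw1, w2Rw2
Branch closes: r and ~r both at w1.
Every branch closes (one shown): valid in S5.

S5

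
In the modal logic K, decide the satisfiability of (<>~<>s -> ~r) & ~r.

1. (<>~<>s -> ~r) & ~r, u
2. <>~<>s -> ~r, u
3. ~r, u

Satisfiable (open branch found)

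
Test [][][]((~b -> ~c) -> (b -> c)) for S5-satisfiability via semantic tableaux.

1. [][][]((~b -> ~c) -> (b -> c)), u
2. [][]((~b -> ~c) -> (b -> c)), u
3. []((~b -> ~c) -> (b -> c)), u
4. (~b -> ~c) -> (b -> c), u
5. b -> c, u
6. c, u
Accessibility: uRu

Satisfiable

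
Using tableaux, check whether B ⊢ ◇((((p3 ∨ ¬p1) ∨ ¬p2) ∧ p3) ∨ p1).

Tableau for the negation ¬◇((((p3 ∨ ¬p1) ∨ ¬p2) ∧ p3) ∨ p1):
1. ¬◇((((p3 ∨ ¬p1) ∨ ¬p2) ∧ p3) ∨ p1), 0
2. ¬((((p3 ∨ ¬p1) ∨ ¬p2) ∧ p3) ∨ p1), 0
3. ¬(((p3 ∨ ¬p1) ∨ ¬p2) ∧ p3), 0
4. ¬p1, 0
5. ¬p3, 0
Accessibility: 0R0
The negation has an open branch (countermodel exists).

Invalid (countermodel exists)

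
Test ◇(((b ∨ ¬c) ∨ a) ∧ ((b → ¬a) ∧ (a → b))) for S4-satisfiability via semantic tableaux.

Yes, satisfiable

1. ◇(((b ∨ ¬c) ∨ a) ∧ ((b → ¬a) ∧ (a → b))), w0
2. ((b ∨ ¬c) ∨ a) ∧ ((b → ¬a) ∧ (a → b)), w1
3. (b ∨ ¬c) ∨ a, w1
4. (b → ¬a) ∧ (a → b), w1
5. b → ¬a, w1
6. a → b, w1
7. b ∨ ¬c, w1
8. ¬a, w1
9. b, w1
10. ¬c, w1
Accessibility: w0Rw0, w0Rw1, w1Rw1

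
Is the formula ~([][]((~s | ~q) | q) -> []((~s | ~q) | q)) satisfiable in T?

1. ~([][]((~s | ~q) | q) -> []((~s | ~q) | q)), u
2. [][]((~s | ~q) | q), u   [~->-rule on 1]
3. ~[]((~s | ~q) | q), u   [~->-rule on 1]
4. []((~s | ~q) | q), u   [[]-rule on 2 via uRu]
5. (~s | ~q) | q, u   [[]-rule on 4 via uRu]
6. ~s | ~q, u   [|-rule on 5 (branches; this branch)]
7. ~q, u   [|-rule on 6 (branches; this branch)]
8. ~((~s | ~q) | q), v   [~[]-rule on 3: fresh world v, uRv]
9. ~(~s | ~q), v   [~|-rule on 8]
10. ~q, v   [~|-rule on 8]
11. s, v   [~|-rule on 9]
12. q, v   [~|-rule on 9]
Accessibility: uRu, uRv, vRv
Branch closes: q and ~q both at v.
Every branch closes; the branch above is one of them.

Unsatisfiable (every branch closes)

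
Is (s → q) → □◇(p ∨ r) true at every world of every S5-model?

Tableau for the negation ¬((s → q) → □◇(p ∨ r)):
1. ¬((s → q) → □◇(p ∨ r)), 0
2. s → q, 0
3. ¬□◇(p ∨ r), 0
4. q, 0
5. ¬◇(p ∨ r), 1
6. ¬(p ∨ r), 0
7. ¬p, 0
8. ¬r, 0
9. ¬(p ∨ r), 1
10. ¬p, 1
11. ¬r, 1
Accessibility: 0R0, 0R1, 1R0, 1R1
The negation has an open branch (countermodel exists).

Not valid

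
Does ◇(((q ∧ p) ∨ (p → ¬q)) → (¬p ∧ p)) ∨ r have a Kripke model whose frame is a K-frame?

1. ◇(((q ∧ p) ∨ (p → ¬q)) → (¬p ∧ p)) ∨ r, u
2. r, u   [∨-rule on 1 (branches; this branch)]

Satisfiable (open branch found)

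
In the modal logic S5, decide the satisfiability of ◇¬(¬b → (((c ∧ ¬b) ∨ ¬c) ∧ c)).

1. ◇¬(¬b → (((c ∧ ¬b) ∨ ¬c) ∧ c)), u
2. ¬(¬b → (((c ∧ ¬b) ∨ ¬c) ∧ c)), v
3. ¬b, v
4. ¬(((c ∧ ¬b) ∨ ¬c) ∧ c), v
5. ¬c, v
Accessibility: uRu, uRv, vRu, vRv

Yes, satisfiable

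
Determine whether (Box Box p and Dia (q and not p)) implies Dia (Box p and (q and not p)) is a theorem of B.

Yes, valid

Tableau for the negation not ((Box Box p and Dia (q and not p)) implies Dia (Box p and (q and not p))):
1. not ((Box Box p and Dia (q and not p)) implies Dia (Box p and (q and not p))), w0
2. Box Box p and Dia (q and not p), w0   [neg-implies-rule on 1]
3. not Dia (Box p and (q and not p)), w0   [neg-implies-rule on 1]
4. Box Box p, w0   [and-rule on 2]
5. Dia (q and not p), w0   [and-rule on 2]
6. not (Box p and (q and not p)), w0   [neg-Dia-rule on 3 via w0Rw0]
7. Box p, w0   [Box-rule on 4 via w0Rw0]
8. p, w0   [Box-rule on 7 via w0Rw0]
9. not (q and not p), w0   [neg-and-rule on 6 (branches; this branch)]
10. q and not p, w1   [Dia-rule on 5: fresh world w1, w0Rw1]
11. q, w1   [and-rule on 10]
12. not p, w1   [and-rule on 10]
13. not (Box p and (q and not p)), w1   [neg-Dia-rule on 3 via w0Rw1]
14. Box p, w1   [Box-rule on 4 via w0Rw1]
15. p, w1   [Box-rule on 7 via w0Rw1]
Accessibility: w0Rw0, w0Rw1, w1Rw0, w1Rw1
Branch closes: p and not p both at w1.
All branches of the negation close; one closing branch shown above.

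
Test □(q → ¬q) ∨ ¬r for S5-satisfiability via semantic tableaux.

Satisfiable (open branch found)

1. □(q → ¬q) ∨ ¬r, u
2. ¬r, u   [∨-rule on 1 (branches; this branch)]
Accessibility: uRu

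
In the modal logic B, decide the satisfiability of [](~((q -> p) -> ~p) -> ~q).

1. [](~((q -> p) -> ~p) -> ~q), 0
2. ~((q -> p) -> ~p) -> ~q, 0
3. ~q, 0
Accessibility: 0R0

Satisfiable (open branch found)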